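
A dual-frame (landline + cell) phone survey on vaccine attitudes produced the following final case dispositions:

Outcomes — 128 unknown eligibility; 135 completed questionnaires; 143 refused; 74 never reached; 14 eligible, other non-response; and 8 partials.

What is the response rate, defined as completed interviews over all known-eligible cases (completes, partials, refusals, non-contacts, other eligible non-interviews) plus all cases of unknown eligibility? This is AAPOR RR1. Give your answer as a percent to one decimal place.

Top = 135
Base = 135 + 8 + 143 + 74 + 14 + 128 = 502
RR1 = 135 / 502 = 0.2689

26.9%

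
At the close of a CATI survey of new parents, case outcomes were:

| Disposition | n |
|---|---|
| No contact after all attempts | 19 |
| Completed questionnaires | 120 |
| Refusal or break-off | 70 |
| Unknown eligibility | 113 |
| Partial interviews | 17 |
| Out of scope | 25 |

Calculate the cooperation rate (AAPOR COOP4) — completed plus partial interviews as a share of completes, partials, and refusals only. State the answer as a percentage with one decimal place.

Top → 120 + 17 = 137
Denominator → 120 + 17 + 70 = 207
COOP4 = 137 / 207 = 0.6618

66.2%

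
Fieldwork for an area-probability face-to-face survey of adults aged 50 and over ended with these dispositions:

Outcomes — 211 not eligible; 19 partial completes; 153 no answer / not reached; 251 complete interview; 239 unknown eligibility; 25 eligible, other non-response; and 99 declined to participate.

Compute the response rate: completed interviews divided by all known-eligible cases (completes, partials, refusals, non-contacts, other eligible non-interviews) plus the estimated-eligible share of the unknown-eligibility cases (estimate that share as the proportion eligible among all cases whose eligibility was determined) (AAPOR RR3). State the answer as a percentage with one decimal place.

34.9%

Numerator = 251
Determined eligible = 251 + 19 + 99 + 153 + 25 = 547
e = 547 / (547 + 211) = 547 / 758 = 0.7216
Eligible share of unknowns = 0.7216 × 239 = 172.46
Denominator = 547 + 172.46 = 719.46
RR3 = 251 / 719.46 = 0.3489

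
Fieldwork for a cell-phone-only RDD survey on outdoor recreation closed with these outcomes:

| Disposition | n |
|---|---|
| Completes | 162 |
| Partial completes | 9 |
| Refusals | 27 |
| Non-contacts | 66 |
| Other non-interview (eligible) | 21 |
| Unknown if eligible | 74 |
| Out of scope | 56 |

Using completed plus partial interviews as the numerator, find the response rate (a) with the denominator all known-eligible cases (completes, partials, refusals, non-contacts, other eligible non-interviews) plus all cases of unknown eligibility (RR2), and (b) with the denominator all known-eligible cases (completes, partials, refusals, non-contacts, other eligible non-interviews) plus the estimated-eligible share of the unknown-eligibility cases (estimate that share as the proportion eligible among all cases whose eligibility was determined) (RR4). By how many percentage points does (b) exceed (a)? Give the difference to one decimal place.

Top: 162 + 9 = 171
Denom: 162 + 9 + 27 + 66 + 21 + 74 = 359
RR2 = 171 / 359 = 0.4763
Known eligible: 162 + 9 + 27 + 66 + 21 = 285
e = 285 / (285 + 56) = 285 / 341 = 0.8358
Eligible share of unknowns: 0.8358 × 74 = 61.85
Denom: 285 + 61.85 = 346.85
RR4 = 171 / 346.85 = 0.4930
Difference = 49.30 − 47.63 = 1.67 percentage points

1.7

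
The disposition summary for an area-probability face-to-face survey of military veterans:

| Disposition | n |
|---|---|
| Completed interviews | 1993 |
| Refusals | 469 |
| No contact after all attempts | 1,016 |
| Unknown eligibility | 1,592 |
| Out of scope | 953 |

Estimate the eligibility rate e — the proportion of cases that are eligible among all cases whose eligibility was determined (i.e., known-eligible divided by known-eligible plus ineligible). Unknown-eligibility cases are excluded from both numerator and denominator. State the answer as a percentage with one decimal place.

Eligible (known): 1993 + 469 + 1016 = 3478
e = 3478 / (3478 + 953) = 3478 / 4431 = 0.7849

78.5%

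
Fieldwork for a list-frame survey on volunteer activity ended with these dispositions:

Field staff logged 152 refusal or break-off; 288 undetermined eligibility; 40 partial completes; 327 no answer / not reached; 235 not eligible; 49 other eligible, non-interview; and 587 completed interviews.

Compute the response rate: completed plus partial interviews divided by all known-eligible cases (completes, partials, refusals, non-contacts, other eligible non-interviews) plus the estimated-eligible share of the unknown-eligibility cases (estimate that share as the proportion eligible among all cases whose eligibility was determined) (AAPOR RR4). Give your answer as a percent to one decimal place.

Top → 587 + 40 = 627
Eligible (known) → 587 + 40 + 152 + 327 + 49 = 1155
e = 1155 / (1155 + 235) = 1155 / 1390 = 0.8309
Eligible share of unknowns → 0.8309 × 288 = 239.30
Denom → 1155 + 239.30 = 1394.30
RR4 = 627 / 1394.30 = 0.4497

45.0%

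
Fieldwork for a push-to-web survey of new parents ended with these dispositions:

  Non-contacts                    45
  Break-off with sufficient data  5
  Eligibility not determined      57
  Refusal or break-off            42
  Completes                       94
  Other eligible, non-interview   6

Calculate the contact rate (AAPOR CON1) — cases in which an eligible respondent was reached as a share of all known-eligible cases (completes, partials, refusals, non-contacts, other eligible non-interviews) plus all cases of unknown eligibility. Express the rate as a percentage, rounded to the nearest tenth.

Top: 94 + 5 + 42 + 6 = 147
Denominator: 94 + 5 + 42 + 45 + 6 + 57 = 249
CON1 = 147 / 249 = 0.5904

59.0%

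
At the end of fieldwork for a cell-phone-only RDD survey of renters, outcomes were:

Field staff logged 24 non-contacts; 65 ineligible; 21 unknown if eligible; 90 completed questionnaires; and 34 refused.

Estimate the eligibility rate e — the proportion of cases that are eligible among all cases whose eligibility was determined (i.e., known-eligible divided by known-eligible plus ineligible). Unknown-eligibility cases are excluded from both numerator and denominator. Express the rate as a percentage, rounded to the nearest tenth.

69.5%

Known eligible → 90 + 34 + 24 = 148
e = 148 / (148 + 65) = 148 / 213 = 0.6948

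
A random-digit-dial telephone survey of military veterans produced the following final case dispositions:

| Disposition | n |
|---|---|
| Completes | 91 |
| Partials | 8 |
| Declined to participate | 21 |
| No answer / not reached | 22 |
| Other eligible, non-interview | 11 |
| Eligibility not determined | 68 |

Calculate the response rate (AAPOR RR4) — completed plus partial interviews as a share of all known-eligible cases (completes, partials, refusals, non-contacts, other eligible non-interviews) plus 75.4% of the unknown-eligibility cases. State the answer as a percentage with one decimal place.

48.5%

Numerator = 91 + 8 = 99
Determined eligible = 91 + 8 + 21 + 22 + 11 = 153
e × U = 0.7540 × 68 = 51.27
Denominator = 153 + 51.27 = 204.27
RR4 = 99 / 204.27 = 0.4847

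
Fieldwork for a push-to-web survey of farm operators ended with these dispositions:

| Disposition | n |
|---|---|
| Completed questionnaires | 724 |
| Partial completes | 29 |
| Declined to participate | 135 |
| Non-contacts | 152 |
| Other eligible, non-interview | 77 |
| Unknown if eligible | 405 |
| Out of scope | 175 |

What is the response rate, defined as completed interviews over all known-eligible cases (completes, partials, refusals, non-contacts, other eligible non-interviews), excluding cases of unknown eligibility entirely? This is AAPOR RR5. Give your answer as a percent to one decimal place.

Num = 724
Denominator = 724 + 29 + 135 + 152 + 77 = 1117
RR5 = 724 / 1117 = 0.6482

64.8%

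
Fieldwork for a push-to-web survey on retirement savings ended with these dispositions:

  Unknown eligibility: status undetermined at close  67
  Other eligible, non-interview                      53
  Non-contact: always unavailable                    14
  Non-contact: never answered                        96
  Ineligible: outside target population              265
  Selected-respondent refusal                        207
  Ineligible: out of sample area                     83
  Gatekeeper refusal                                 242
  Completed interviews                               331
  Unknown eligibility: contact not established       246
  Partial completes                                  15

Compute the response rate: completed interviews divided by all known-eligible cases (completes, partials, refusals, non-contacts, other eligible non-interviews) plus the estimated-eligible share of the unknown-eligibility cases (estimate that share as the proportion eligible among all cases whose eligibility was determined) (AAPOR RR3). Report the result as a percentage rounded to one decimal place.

27.9%

Declined to participate = 242 + 207 = 449
No answer / not reached = 96 + 14 = 110
Eligibility not determined = 246 + 67 = 313
Out of scope = 265 + 83 = 348
Numerator → 331
Determined eligible → 331 + 15 + 449 + 110 + 53 = 958
e = 958 / (958 + 348) = 958 / 1306 = 0.7335
Estimated eligible among unknowns → 0.7335 × 313 = 229.59
Denominator → 958 + 229.59 = 1187.59
RR3 = 331 / 1187.59 = 0.2787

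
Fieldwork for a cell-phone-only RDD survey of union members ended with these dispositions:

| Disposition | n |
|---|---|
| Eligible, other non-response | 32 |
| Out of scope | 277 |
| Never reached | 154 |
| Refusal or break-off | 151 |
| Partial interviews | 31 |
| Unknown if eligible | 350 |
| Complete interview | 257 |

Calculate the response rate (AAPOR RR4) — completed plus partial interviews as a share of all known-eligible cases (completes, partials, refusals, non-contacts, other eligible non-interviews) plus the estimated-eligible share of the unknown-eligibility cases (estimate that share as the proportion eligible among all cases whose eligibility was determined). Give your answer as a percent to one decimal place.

33.2%

Numerator: 257 + 31 = 288
Eligible (known): 257 + 31 + 151 + 154 + 32 = 625
e = 625 / (625 + 277) = 625 / 902 = 0.6929
e × U: 0.6929 × 350 = 242.51
Denominator: 625 + 242.51 = 867.51
RR4 = 288 / 867.51 = 0.3320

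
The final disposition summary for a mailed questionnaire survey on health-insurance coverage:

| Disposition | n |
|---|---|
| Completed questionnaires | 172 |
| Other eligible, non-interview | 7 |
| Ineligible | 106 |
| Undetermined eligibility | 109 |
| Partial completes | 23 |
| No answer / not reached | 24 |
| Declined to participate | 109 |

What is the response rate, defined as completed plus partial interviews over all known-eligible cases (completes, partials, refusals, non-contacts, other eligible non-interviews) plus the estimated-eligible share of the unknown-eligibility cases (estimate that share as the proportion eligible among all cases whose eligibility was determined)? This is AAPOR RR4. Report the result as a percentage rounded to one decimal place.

46.7%

Top: 172 + 23 = 195
Eligible (known): 172 + 23 + 109 + 24 + 7 = 335
e = 335 / (335 + 106) = 335 / 441 = 0.7596
Estimated eligible among unknowns: 0.7596 × 109 = 82.80
Denom: 335 + 82.80 = 417.80
RR4 = 195 / 417.80 = 0.4667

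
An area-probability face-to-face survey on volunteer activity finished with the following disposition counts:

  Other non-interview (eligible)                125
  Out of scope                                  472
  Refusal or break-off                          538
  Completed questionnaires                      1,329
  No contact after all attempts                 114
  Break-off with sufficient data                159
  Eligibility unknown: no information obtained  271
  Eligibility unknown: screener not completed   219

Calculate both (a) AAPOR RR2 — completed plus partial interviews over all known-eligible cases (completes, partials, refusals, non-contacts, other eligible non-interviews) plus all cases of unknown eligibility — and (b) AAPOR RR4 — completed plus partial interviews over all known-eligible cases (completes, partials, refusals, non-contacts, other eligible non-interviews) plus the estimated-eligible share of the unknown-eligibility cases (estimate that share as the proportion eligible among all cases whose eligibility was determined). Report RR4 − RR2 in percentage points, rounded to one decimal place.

1.7

Undetermined eligibility = 219 + 271 = 490
Numerator: 1329 + 159 = 1488
Denominator: 1329 + 159 + 538 + 114 + 125 + 490 = 2755
RR2 = 1488 / 2755 = 0.5401
Determined eligible: 1329 + 159 + 538 + 114 + 125 = 2265
e = 2265 / (2265 + 472) = 2265 / 2737 = 0.8275
Estimated eligible among unknowns: 0.8275 × 490 = 405.48
Denominator: 2265 + 405.48 = 2670.48
RR4 = 1488 / 2670.48 = 0.5572
Difference = 55.72 − 54.01 = 1.71 percentage points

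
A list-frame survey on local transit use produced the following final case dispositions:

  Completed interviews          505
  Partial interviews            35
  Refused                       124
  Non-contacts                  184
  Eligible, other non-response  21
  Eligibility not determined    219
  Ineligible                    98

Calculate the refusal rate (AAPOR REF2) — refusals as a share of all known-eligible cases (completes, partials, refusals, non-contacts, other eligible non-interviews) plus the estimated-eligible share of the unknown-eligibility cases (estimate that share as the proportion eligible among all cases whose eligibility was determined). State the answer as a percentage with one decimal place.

Num = 124
Determined eligible = 505 + 35 + 124 + 184 + 21 = 869
e = 869 / (869 + 98) = 869 / 967 = 0.8987
Estimated eligible among unknowns = 0.8987 × 219 = 196.82
Base = 869 + 196.82 = 1065.82
REF2 = 124 / 1065.82 = 0.1163

11.6%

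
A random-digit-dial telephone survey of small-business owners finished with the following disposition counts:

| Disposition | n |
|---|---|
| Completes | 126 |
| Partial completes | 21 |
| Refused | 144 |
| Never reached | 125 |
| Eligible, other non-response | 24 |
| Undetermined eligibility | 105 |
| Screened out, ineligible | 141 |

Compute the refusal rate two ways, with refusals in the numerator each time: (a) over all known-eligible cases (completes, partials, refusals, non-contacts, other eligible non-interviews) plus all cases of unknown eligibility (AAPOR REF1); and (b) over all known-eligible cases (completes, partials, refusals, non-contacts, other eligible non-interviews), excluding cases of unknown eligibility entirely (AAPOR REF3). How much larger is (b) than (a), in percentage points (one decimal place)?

6.3

Numerator → 144
Denominator → 126 + 21 + 144 + 125 + 24 + 105 = 545
REF1 = 144 / 545 = 0.2642
Denominator → 126 + 21 + 144 + 125 + 24 = 440
REF3 = 144 / 440 = 0.3273
Difference = 32.73 − 26.42 = 6.31 percentage points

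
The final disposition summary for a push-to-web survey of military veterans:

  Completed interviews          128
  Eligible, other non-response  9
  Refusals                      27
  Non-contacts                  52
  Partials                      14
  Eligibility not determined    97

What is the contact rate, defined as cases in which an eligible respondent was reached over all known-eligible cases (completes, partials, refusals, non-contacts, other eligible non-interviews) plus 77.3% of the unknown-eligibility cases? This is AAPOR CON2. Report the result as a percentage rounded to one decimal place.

58.4%

Top = 128 + 14 + 27 + 9 = 178
Eligible (known) = 128 + 14 + 27 + 52 + 9 = 230
e × U = 0.7730 × 97 = 74.98
Base = 230 + 74.98 = 304.98
CON2 = 178 / 304.98 = 0.5836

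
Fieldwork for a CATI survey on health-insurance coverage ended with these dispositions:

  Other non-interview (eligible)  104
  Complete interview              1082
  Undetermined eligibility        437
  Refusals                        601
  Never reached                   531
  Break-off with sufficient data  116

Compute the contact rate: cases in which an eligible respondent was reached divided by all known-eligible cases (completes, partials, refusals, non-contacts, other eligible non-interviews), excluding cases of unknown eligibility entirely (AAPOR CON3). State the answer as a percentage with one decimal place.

78.2%

Numerator → 1082 + 116 + 601 + 104 = 1903
Base → 1082 + 116 + 601 + 531 + 104 = 2434
CON3 = 1903 / 2434 = 0.7818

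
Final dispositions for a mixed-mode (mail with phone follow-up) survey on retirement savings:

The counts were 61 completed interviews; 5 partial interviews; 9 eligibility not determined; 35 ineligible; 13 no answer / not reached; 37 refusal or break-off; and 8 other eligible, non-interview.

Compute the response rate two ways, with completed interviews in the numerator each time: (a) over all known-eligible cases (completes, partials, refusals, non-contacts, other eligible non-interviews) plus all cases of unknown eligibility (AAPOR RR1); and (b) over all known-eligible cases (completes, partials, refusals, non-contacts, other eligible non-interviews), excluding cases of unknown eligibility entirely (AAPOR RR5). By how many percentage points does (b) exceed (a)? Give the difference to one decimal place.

Num: 61
Denom: 61 + 5 + 37 + 13 + 8 + 9 = 133
RR1 = 61 / 133 = 0.4586
Denom: 61 + 5 + 37 + 13 + 8 = 124
RR5 = 61 / 124 = 0.4919
Difference = 49.19 − 45.86 = 3.33 percentage points

3.3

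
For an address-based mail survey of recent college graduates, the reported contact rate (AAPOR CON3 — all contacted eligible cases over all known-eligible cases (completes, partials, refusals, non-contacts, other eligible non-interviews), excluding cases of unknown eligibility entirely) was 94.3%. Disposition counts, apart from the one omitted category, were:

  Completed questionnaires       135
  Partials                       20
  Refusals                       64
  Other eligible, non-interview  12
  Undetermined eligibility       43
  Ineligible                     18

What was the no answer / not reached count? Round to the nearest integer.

Top = 135 + 20 + 64 + 12 = 231
CON3 = 231 / D = 0.943
D = 231 / 0.943 = 245.0
Remaining denominator categories sum to 231
no answer / not reached = 245.0 − 231 ≈ 14

14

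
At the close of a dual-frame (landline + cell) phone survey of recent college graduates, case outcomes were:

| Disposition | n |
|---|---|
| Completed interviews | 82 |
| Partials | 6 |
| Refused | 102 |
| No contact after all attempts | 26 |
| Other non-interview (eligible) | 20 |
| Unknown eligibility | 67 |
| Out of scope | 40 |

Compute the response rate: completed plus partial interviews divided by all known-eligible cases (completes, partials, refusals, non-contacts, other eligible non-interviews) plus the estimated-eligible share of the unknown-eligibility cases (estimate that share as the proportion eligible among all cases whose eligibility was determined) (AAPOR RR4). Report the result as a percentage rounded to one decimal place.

30.0%

Numerator = 82 + 6 = 88
Determined eligible = 82 + 6 + 102 + 26 + 20 = 236
e = 236 / (236 + 40) = 236 / 276 = 0.8551
e × U = 0.8551 × 67 = 57.29
Base = 236 + 57.29 = 293.29
RR4 = 88 / 293.29 = 0.3000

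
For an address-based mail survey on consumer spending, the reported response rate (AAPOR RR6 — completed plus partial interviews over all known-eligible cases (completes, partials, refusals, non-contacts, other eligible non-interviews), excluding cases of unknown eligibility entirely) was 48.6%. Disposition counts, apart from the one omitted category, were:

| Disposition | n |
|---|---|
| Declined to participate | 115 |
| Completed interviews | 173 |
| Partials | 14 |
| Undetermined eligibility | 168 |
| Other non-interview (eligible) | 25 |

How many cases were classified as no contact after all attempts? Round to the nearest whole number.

Num: 173 + 14 = 187
RR6 = 187 / D = 0.486
D = 187 / 0.486 = 384.8
Rest of base = 327
no contact after all attempts = 384.8 − 327 ≈ 58

58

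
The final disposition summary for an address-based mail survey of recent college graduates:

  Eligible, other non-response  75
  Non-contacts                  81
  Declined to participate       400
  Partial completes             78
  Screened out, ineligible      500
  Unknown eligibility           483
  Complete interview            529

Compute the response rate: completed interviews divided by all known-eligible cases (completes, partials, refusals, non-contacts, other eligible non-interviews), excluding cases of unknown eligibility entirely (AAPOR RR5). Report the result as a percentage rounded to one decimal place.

Num = 529
Denominator = 529 + 78 + 400 + 81 + 75 = 1163
RR5 = 529 / 1163 = 0.4549

45.5%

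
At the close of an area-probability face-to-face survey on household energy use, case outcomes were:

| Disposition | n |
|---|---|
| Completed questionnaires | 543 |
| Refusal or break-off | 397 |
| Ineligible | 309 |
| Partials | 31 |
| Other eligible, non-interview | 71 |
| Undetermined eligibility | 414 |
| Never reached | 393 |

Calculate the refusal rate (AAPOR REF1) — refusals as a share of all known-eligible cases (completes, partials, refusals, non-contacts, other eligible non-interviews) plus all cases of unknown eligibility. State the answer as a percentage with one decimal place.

Numerator → 397
Base → 543 + 31 + 397 + 393 + 71 + 414 = 1849
REF1 = 397 / 1849 = 0.2147

21.5%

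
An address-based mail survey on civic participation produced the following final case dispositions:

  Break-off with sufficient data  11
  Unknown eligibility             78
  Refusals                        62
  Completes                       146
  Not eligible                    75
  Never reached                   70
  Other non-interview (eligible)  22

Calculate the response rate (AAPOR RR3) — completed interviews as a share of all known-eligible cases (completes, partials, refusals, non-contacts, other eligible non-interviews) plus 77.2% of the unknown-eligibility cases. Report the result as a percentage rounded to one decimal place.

Numerator → 146
Determined eligible → 146 + 11 + 62 + 70 + 22 = 311
Eligible share of unknowns → 0.7720 × 78 = 60.22
Base → 311 + 60.22 = 371.22
RR3 = 146 / 371.22 = 0.3933

39.3%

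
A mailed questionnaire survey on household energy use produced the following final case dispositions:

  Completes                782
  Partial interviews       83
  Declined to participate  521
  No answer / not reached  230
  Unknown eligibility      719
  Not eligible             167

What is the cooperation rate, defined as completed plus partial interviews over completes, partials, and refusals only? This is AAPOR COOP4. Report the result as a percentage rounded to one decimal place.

62.4%

Num: 782 + 83 = 865
Denom: 782 + 83 + 521 = 1386
COOP4 = 865 / 1386 = 0.6241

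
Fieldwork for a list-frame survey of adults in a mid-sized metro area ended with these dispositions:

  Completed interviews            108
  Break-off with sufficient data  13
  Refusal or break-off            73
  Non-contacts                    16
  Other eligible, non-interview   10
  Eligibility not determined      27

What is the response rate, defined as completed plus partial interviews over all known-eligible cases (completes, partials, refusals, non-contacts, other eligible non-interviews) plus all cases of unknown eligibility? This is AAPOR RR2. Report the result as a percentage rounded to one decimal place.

Num: 108 + 13 = 121
Base: 108 + 13 + 73 + 16 + 10 + 27 = 247
RR2 = 121 / 247 = 0.4899

49.0%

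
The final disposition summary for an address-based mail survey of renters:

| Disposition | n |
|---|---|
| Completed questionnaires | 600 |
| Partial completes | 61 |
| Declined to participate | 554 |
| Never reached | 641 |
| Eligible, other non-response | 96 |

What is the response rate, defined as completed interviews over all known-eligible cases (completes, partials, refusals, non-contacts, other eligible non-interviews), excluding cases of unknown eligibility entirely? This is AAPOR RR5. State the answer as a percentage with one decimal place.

Top → 600
Denom → 600 + 61 + 554 + 641 + 96 = 1952
RR5 = 600 / 1952 = 0.3074

30.7%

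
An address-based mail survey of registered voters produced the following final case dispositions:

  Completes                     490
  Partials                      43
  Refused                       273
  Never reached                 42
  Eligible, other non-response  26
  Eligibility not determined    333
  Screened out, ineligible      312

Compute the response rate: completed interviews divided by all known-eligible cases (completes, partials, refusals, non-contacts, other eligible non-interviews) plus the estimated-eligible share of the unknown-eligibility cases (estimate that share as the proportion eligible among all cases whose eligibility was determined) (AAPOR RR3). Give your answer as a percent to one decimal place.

43.8%

Num → 490
Eligible (known) → 490 + 43 + 273 + 42 + 26 = 874
e = 874 / (874 + 312) = 874 / 1186 = 0.7369
Estimated eligible among unknowns → 0.7369 × 333 = 245.39
Base → 874 + 245.39 = 1119.39
RR3 = 490 / 1119.39 = 0.4377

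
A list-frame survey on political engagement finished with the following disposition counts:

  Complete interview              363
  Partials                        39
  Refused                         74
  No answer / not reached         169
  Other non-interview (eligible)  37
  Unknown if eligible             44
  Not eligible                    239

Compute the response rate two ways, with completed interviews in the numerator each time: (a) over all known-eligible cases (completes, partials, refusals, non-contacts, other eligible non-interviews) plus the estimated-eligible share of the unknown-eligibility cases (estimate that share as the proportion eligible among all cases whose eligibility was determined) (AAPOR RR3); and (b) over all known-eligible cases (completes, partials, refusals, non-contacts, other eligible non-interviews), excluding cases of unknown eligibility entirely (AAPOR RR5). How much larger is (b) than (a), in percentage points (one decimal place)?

Numerator = 363
Determined eligible = 363 + 39 + 74 + 169 + 37 = 682
e = 682 / (682 + 239) = 682 / 921 = 0.7405
Estimated eligible among unknowns = 0.7405 × 44 = 32.58
Denom = 682 + 32.58 = 714.58
RR3 = 363 / 714.58 = 0.5080
Denom = 363 + 39 + 74 + 169 + 37 = 682
RR5 = 363 / 682 = 0.5323
Difference = 53.23 − 50.80 = 2.43 percentage points

2.4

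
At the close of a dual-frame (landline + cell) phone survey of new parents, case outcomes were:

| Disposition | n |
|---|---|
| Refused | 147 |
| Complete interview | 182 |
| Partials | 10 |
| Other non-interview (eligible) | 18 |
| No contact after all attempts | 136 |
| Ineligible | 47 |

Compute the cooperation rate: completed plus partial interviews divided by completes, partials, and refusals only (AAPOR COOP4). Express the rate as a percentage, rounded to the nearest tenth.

56.6%

Top: 182 + 10 = 192
Base: 182 + 10 + 147 = 339
COOP4 = 192 / 339 = 0.5664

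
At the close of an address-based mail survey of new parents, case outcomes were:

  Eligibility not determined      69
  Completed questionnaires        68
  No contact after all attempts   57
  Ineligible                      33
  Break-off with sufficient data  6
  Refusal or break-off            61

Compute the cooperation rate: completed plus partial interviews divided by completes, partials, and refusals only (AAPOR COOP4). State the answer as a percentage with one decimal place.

54.8%

Numerator → 68 + 6 = 74
Denominator → 68 + 6 + 61 = 135
COOP4 = 74 / 135 = 0.5481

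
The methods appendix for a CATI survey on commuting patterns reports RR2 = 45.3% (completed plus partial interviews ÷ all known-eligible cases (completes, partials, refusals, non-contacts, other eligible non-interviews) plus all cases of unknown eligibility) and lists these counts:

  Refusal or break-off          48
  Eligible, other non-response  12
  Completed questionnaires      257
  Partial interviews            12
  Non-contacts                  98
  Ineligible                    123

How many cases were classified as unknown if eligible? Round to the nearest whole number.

167

Top → 257 + 12 = 269
RR2 = 269 / D = 0.453
D = 269 / 0.453 = 593.8
Other denominator terms total 427
unknown if eligible = 593.8 − 427 ≈ 167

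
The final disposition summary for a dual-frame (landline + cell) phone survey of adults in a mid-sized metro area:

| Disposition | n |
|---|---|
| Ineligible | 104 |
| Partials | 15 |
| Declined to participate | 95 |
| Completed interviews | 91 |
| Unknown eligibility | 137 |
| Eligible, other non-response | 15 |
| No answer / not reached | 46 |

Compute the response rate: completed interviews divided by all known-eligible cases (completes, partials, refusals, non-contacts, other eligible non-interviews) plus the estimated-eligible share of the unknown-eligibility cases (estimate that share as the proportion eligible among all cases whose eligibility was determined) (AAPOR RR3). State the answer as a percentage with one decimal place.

25.3%

Numerator → 91
Known eligible → 91 + 15 + 95 + 46 + 15 = 262
e = 262 / (262 + 104) = 262 / 366 = 0.7158
Eligible share of unknowns → 0.7158 × 137 = 98.06
Denominator → 262 + 98.06 = 360.06
RR3 = 91 / 360.06 = 0.2527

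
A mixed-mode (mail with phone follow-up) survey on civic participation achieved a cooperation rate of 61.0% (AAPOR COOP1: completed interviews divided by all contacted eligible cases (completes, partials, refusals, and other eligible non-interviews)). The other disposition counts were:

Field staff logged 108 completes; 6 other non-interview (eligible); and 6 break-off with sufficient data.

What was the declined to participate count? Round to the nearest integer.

57

COOP1 = 108 / D = 0.610
D = 108 / 0.610 = 177.0
Other denominator terms total 120
declined to participate = 177.0 − 120 ≈ 57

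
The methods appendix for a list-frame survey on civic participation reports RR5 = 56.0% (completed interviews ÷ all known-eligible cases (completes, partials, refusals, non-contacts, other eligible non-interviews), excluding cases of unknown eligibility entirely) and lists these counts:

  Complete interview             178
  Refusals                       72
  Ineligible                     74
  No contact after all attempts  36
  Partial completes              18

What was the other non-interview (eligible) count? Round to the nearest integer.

14

RR5 = 178 / D = 0.560
D = 178 / 0.560 = 317.9
Rest of base = 304
other non-interview (eligible) = 317.9 − 304 ≈ 14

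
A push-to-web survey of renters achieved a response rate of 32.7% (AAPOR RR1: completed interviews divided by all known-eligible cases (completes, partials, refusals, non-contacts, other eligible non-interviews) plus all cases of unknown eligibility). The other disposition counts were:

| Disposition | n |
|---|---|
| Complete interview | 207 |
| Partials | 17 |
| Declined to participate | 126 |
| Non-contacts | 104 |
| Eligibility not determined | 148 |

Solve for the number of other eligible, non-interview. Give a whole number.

31

RR1 = 207 / D = 0.327
D = 207 / 0.327 = 633.0
Other denominator terms total 602
other eligible, non-interview = 633.0 − 602 ≈ 31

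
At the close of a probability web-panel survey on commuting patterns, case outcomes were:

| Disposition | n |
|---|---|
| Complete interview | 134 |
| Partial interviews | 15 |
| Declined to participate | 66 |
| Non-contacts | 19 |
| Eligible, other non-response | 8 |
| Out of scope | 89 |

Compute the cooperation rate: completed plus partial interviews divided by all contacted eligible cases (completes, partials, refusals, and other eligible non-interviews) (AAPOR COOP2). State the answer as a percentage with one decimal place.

66.8%

Top: 134 + 15 = 149
Base: 134 + 15 + 66 + 8 = 223
COOP2 = 149 / 223 = 0.6682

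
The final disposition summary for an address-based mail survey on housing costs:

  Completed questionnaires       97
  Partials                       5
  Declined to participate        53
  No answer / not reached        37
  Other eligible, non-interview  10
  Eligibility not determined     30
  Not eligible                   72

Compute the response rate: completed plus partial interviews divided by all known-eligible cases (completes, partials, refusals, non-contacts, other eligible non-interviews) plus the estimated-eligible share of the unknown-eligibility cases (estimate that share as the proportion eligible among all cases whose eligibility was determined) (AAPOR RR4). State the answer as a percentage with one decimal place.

Top → 97 + 5 = 102
Determined eligible → 97 + 5 + 53 + 37 + 10 = 202
e = 202 / (202 + 72) = 202 / 274 = 0.7372
Estimated eligible among unknowns → 0.7372 × 30 = 22.12
Base → 202 + 22.12 = 224.12
RR4 = 102 / 224.12 = 0.4551

45.5%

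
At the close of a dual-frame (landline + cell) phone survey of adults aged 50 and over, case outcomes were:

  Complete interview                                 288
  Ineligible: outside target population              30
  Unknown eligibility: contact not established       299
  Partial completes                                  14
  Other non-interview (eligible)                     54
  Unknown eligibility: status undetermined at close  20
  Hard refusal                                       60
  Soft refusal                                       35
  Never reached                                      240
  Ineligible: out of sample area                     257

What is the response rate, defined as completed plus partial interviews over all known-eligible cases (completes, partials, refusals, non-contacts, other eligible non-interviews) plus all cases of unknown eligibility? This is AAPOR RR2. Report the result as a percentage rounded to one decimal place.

29.9%

Declined to participate = 60 + 35 = 95
Unknown if eligible = 299 + 20 = 319
Ineligible = 30 + 257 = 287
Num → 288 + 14 = 302
Base → 288 + 14 + 95 + 240 + 54 + 319 = 1010
RR2 = 302 / 1010 = 0.2990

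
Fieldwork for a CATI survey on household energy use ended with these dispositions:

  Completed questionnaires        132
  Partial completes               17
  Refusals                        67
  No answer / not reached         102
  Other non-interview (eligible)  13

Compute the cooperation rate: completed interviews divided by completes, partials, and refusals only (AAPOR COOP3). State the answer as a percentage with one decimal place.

61.1%

Top → 132
Denom → 132 + 17 + 67 = 216
COOP3 = 132 / 216 = 0.6111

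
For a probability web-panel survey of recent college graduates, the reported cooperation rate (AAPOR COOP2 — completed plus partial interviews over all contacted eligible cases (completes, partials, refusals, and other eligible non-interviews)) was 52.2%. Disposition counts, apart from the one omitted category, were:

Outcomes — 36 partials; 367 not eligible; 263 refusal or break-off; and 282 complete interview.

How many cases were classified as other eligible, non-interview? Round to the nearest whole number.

Numerator = 282 + 36 = 318
COOP2 = 318 / D = 0.522
D = 318 / 0.522 = 609.2
Other denominator terms total 581
other eligible, non-interview = 609.2 − 581 ≈ 28

28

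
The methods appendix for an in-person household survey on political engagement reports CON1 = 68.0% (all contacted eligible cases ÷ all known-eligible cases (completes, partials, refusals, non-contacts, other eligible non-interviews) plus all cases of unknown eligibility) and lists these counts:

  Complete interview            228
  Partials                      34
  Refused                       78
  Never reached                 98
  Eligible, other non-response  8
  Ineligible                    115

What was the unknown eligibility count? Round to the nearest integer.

Num: 228 + 34 + 78 + 8 = 348
CON1 = 348 / D = 0.680
D = 348 / 0.680 = 511.8
Remaining denominator categories sum to 446
unknown eligibility = 511.8 − 446 ≈ 66

66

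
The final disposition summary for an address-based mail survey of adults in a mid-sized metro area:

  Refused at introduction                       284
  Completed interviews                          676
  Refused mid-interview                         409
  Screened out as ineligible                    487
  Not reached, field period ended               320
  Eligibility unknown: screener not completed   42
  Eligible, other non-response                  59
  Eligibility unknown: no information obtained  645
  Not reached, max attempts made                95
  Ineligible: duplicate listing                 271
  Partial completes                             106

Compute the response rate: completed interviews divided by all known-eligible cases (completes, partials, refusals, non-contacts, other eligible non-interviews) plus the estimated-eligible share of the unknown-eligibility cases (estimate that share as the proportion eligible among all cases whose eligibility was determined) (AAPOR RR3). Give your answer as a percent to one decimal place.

27.7%

Declined to participate = 284 + 409 = 693
No contact after all attempts = 320 + 95 = 415
Undetermined eligibility = 42 + 645 = 687
Out of scope = 487 + 271 = 758
Numerator → 676
Known eligible → 676 + 106 + 693 + 415 + 59 = 1949
e = 1949 / (1949 + 758) = 1949 / 2707 = 0.7200
e × U → 0.7200 × 687 = 494.64
Base → 1949 + 494.64 = 2443.64
RR3 = 676 / 2443.64 = 0.2766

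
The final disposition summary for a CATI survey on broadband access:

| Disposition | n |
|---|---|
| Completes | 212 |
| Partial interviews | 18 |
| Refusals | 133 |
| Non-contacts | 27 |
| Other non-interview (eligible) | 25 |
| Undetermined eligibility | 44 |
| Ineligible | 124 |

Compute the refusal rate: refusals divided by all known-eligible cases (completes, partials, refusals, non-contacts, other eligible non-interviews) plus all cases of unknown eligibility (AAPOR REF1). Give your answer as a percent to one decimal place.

Numerator: 133
Denominator: 212 + 18 + 133 + 27 + 25 + 44 = 459
REF1 = 133 / 459 = 0.2898

29.0%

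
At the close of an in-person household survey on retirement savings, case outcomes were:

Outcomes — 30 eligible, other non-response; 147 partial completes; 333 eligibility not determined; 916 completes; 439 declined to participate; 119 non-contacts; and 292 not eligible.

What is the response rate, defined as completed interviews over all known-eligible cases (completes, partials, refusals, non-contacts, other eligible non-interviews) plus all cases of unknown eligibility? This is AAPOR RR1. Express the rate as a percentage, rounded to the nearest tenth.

46.2%

Numerator = 916
Denominator = 916 + 147 + 439 + 119 + 30 + 333 = 1984
RR1 = 916 / 1984 = 0.4617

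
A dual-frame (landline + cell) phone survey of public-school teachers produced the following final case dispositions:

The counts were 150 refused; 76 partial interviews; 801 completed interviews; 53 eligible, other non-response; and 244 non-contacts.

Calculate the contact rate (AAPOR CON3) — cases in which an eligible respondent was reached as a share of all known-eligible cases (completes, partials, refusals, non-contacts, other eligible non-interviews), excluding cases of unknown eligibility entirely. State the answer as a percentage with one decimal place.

81.6%

Top = 801 + 76 + 150 + 53 = 1080
Base = 801 + 76 + 150 + 244 + 53 = 1324
CON3 = 1080 / 1324 = 0.8157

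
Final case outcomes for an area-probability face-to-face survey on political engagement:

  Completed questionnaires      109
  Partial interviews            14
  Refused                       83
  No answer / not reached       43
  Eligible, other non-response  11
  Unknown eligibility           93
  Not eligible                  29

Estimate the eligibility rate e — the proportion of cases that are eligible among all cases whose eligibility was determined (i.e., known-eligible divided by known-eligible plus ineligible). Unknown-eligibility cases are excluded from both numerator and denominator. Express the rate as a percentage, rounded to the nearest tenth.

Eligible (known) → 109 + 14 + 83 + 43 + 11 = 260
e = 260 / (260 + 29) = 260 / 289 = 0.8997

90.0%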